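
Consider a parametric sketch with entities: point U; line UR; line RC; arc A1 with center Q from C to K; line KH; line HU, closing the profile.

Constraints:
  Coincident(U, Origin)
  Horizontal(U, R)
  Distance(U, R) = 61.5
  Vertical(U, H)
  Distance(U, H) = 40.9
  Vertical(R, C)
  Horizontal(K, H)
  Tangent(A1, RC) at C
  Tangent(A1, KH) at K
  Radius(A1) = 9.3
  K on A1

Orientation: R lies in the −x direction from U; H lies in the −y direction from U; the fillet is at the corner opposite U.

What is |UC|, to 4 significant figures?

69.14

U is at the origin; UR is horizontal with |UR| = 61.5 and R on the −x side, so R = (-61.50, 0.000). U and H share the same x with |UH| = 40.9 and H on the −y side, so H = (0.000, -40.90). The virtual corner opposite U is at (-61.50, -40.90). Tangency of A1 to RC means the radius QC is perpendicular to RC and tangency of A1 to KH means the radius QK is perpendicular to KH, with radius 9.3, so the center Q sits 9.3 in from both sides at Q = (-52.20, -31.60). That places the tangent points at C = (-61.50, -31.60) on RC and K = (-52.20, -40.90) on KH. Then |UC| = |C − U| = 69.14.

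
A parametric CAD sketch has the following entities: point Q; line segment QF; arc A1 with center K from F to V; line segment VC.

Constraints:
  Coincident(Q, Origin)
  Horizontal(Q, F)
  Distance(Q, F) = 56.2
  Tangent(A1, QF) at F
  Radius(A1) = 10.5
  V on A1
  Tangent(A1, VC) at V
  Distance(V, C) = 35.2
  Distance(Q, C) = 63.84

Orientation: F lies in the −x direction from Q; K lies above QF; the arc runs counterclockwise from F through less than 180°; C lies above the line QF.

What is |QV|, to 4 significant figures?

46.84

Q is at the origin; QF is horizontal with |QF| = 56.2 and F on the −x side, so F = (-56.20, 0.000). A1 meets QF tangentially, so KF is at right angles to QF, so K = F + (0, 10.5) = (-56.20, 10.50). Since KV ⟂ VC (tangency), |KC| = √(10.5² + 35.2²) = 36.73 regardless of where V sits on A1. So C lies on both circle(Q, 63.84) and circle(K, 36.73); the above-QF intersection is C = (-44.85, 45.43). V is the foot of the tangent from C: V = (-45.70, 10.24).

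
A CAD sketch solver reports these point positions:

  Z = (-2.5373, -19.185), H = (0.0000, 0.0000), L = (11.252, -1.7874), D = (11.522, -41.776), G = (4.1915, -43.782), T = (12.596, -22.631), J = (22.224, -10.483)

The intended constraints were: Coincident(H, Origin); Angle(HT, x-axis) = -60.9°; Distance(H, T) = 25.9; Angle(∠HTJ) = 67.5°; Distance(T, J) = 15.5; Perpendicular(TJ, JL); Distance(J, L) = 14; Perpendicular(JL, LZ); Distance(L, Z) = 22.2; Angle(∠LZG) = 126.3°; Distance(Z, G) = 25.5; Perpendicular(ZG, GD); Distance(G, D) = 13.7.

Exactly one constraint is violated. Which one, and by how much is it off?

Distance(G, D) = 13.7 — off by 6.10.

H = (0.00, 0.00) ✓; HT at -60.90° ✓; |HT| = 25.90 ✓; ∠HTJ = 67.50° ✓; |TJ| = 15.50 ✓; ∠(TJ, JL) = 90.00° ✓; |JL| = 14.00 ✓; ∠(JL, LZ) = 90.00° ✓; |LZ| = 22.20 ✓; ∠LZG = 126.3° ✓; |ZG| = 25.50 ✓; ∠(ZG, GD) = 90.00° ✓; |GD| = 7.600 ✗.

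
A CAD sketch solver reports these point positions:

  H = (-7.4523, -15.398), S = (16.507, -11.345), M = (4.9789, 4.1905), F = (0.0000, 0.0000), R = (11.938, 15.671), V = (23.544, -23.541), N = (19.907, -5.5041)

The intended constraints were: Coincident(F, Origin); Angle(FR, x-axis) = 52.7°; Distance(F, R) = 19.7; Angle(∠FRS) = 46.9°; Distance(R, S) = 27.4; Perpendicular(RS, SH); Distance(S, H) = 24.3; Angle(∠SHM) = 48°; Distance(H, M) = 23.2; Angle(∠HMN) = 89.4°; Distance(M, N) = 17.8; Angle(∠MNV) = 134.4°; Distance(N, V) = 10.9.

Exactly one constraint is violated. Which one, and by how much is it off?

Distance(N, V) = 10.9 — off by 7.50.

F = (0.00, 0.00) ✓; FR at 52.70° ✓; |FR| = 19.70 ✓; ∠FRS = 46.90° ✓; |RS| = 27.40 ✓; ∠(RS, SH) = 90.00° ✓; |SH| = 24.30 ✓; ∠SHM = 48.00° ✓; |HM| = 23.20 ✓; ∠HMN = 89.40° ✓; |MN| = 17.80 ✓; ∠MNV = 134.4° ✓; |NV| = 18.40 ✗.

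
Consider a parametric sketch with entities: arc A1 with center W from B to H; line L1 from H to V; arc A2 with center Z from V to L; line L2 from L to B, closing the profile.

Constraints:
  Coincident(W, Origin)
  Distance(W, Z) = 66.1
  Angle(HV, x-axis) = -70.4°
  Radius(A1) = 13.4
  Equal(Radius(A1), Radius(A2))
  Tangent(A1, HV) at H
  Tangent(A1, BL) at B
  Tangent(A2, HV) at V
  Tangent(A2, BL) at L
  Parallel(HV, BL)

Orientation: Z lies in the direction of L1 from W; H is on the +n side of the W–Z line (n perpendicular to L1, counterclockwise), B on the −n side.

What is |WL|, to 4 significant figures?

67.44

The slot axis is L1's direction at -70.4°, so u = (cos -70.4°, sin -70.4°) = (0.3355, -0.9421) and n = (−sin -70.4°, cos -70.4°) = (0.9421, 0.3355). W is at the origin and Z lies 66.1 along u from W, so Z = 66.1·u = (22.17, -62.27). Tangency of A1 to both parallel lines with radius 13.4 puts H and B at W ± 13.4·n: H = (12.62, 4.495), B = (-12.62, -4.495). Equal radii place V and L the same way about Z: V = Z + 13.4·n = (34.80, -57.77), L = Z − 13.4·n = (9.550, -66.77). Then |WL| = |L − W| = 67.44.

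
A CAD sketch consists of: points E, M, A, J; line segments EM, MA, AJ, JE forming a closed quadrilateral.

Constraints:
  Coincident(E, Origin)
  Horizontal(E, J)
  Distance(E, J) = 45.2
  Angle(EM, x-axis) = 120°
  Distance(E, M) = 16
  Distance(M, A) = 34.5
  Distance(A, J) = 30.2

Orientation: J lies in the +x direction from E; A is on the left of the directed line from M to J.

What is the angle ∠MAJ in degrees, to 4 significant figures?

116.2°

Checks: EM at 120.0° ✓; |MA| = 34.50 ✓; |AJ| = 30.20 ✓.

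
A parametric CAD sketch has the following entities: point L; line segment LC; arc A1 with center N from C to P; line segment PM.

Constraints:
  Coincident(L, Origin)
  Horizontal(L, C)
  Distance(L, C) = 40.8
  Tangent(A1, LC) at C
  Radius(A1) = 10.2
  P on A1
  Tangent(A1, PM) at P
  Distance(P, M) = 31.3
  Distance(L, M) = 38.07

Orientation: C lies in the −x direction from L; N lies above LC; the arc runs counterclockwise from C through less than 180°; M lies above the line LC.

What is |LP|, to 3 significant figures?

32.2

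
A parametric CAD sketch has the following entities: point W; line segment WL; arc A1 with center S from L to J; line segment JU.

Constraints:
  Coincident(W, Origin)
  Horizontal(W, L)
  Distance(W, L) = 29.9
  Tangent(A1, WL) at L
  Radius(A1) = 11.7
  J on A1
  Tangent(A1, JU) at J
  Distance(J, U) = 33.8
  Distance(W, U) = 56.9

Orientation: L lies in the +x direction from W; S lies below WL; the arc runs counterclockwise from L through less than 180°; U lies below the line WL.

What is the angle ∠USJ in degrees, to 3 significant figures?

70.9°

Checks: |SJ| = 11.70 ✓; ∠(SJ, JU) = 90.00° ✓; |JU| = 33.80 ✓; |WU| = 56.90 ✓.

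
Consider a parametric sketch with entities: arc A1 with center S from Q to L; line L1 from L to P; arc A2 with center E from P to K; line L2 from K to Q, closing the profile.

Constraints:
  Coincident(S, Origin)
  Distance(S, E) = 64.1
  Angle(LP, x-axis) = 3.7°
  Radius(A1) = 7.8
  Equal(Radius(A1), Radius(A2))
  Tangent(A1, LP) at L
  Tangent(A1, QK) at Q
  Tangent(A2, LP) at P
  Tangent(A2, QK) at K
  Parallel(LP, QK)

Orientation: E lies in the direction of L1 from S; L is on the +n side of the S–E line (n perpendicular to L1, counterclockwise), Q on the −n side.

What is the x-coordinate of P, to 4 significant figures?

63.46

The slot axis is L1's direction at 3.7°, so u = (cos 3.7°, sin 3.7°) = (0.9979, 0.06453) and n = (−sin 3.7°, cos 3.7°) = (-0.06453, 0.9979). S is at the origin and E lies 64.1 along u from S, so E = 64.1·u = (63.97, 4.137). Tangency of A1 to both parallel lines with radius 7.8 puts L and Q at S ± 7.8·n: L = (-0.5034, 7.784), Q = (0.5034, -7.784). Equal radii place P and K the same way about E: P = E + 7.8·n = (63.46, 11.92), K = E − 7.8·n = (64.47, -3.647). So P.x = 63.46.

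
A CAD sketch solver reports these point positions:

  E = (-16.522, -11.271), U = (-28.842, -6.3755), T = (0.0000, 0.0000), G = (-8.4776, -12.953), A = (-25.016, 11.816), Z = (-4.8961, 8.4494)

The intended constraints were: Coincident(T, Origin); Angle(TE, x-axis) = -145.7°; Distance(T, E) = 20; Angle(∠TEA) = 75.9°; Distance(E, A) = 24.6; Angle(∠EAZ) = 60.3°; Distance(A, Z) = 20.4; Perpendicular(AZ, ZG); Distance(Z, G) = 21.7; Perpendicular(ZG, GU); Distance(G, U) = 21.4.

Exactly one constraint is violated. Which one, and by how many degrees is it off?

Perpendicular(ZG, GU) — off by 8.40°.

T = (0.00, 0.00) ✓; TE at -145.7° ✓; |TE| = 20.00 ✓; ∠TEA = 75.90° ✓; |EA| = 24.60 ✓; ∠EAZ = 60.30° ✓; |AZ| = 20.40 ✓; ∠(AZ, ZG) = 90.00° ✓; |ZG| = 21.70 ✓; ∠(ZG, GU) = 98.40° ✗; |GU| = 21.40 ✓.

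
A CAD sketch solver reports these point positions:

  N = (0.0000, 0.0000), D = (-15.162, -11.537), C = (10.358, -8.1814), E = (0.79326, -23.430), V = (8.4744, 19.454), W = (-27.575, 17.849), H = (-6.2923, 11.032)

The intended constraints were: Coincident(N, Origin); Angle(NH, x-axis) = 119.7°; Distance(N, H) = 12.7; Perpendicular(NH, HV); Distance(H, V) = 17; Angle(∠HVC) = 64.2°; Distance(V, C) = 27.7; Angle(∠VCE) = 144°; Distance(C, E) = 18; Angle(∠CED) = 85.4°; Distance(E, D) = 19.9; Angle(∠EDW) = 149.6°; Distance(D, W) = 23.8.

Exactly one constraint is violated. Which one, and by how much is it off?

Distance(D, W) = 23.8 — off by 8.10.

N = (0.00, 0.00) ✓; NH at 119.7° ✓; |NH| = 12.70 ✓; ∠(NH, HV) = 90.00° ✓; |HV| = 17.00 ✓; ∠HVC = 64.20° ✓; |VC| = 27.70 ✓; ∠VCE = 144.0° ✓; |CE| = 18.00 ✓; ∠CED = 85.40° ✓; |ED| = 19.90 ✓; ∠EDW = 149.6° ✓; |DW| = 31.90 ✗.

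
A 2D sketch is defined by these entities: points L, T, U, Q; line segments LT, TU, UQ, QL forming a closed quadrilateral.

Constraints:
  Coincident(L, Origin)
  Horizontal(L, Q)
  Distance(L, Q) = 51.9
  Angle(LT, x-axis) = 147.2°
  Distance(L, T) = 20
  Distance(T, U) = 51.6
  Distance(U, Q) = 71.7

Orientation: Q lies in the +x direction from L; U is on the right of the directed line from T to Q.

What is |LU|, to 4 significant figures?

40.67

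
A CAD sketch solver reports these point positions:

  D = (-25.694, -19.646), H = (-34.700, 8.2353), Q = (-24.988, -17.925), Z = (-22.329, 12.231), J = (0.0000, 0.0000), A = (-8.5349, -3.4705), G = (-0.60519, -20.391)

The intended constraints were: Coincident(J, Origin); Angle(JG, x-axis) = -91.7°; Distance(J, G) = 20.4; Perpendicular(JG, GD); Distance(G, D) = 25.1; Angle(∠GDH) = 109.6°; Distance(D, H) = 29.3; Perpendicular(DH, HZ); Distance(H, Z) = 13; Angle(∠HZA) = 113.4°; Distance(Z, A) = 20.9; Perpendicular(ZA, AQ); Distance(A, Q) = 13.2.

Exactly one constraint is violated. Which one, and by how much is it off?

Distance(A, Q) = 13.2 — off by 8.70.

J = (0.00, 0.00) ✓; JG at -91.70° ✓; |JG| = 20.40 ✓; ∠(JG, GD) = 90.00° ✓; |GD| = 25.10 ✓; ∠GDH = 109.6° ✓; |DH| = 29.30 ✓; ∠(DH, HZ) = 90.00° ✓; |HZ| = 13.00 ✓; ∠HZA = 113.4° ✓; |ZA| = 20.90 ✓; ∠(ZA, AQ) = 90.00° ✓; |AQ| = 21.90 ✗.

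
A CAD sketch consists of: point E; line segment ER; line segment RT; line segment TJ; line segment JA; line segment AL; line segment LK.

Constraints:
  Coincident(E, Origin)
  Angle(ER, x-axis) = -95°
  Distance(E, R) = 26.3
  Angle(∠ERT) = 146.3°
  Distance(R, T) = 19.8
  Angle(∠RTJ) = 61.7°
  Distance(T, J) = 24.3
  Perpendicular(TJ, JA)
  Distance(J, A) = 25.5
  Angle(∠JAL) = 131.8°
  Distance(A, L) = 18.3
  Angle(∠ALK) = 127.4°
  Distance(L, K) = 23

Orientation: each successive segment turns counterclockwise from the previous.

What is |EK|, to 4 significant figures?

44.69

E is at the origin; ER runs at -95.0° with length 26.3, so R = (-2.292, -26.20). ∠ERT = 146.3° gives RT at -61.30° from the x-axis; with |RT| = 19.8, T = (7.216, -43.57). ∠RTJ = 61.7° gives TJ at 57.00° from the x-axis; with |TJ| = 24.3, J = (20.45, -23.19). TJ is perpendicular to JA, so JA runs at 147.0°; with |JA| = 25.5, A = (-0.9351, -9.299). ∠JAL = 131.8° gives AL at -164.8° from the x-axis; with |AL| = 18.3, L = (-18.59, -14.10). ∠ALK = 127.4° gives LK at -112.2° from the x-axis; with |LK| = 23.0, K = (-27.29, -35.39). Then |EK| = |K − E| = 44.69.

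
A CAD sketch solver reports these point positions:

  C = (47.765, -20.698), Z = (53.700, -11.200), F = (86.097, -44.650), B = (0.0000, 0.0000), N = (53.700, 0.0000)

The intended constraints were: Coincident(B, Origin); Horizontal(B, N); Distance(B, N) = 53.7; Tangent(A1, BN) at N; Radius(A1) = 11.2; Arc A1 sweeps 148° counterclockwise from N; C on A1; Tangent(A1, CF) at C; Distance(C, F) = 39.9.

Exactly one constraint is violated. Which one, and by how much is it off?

Distance(C, F) = 39.9 — off by 5.30.

B = (0.00, 0.00) ✓; B.y = 0.00, N.y = 0.00 ✓; |BN| = 53.70 ✓; ∠(ZN, NB) = 90.00° ✓; |ZN| = 11.20 ✓; bearing(Z→C) − bearing(Z→N) = 148.0° ✓; |ZC| = 11.20 ✓; ∠(ZC, CF) = 90.00° ✓; |CF| = 45.20 ✗.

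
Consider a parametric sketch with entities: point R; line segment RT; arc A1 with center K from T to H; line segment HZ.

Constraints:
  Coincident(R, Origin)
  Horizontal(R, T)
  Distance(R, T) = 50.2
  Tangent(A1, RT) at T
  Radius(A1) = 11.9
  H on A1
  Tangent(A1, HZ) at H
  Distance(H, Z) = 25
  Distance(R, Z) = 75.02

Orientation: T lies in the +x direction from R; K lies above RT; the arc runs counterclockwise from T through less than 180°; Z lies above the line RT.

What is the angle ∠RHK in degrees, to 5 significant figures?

20.306°

R is at the origin; RT is horizontal with |RT| = 50.2 and T on the +x side, so T = (50.200, 0.0000). The tangent condition forces KT to be normal to RT, so K = T + (0, 11.9) = (50.200, 11.900). Since KH ⟂ HZ (tangency), |KZ| = √(11.9² + 25.0²) = 27.688 regardless of where H sits on A1. So Z lies on both circle(R, 75.02) and circle(K, 27.688); the above-RT intersection is Z = (66.869, 34.008). H is the foot of the tangent from Z: H = (61.859, 9.5150).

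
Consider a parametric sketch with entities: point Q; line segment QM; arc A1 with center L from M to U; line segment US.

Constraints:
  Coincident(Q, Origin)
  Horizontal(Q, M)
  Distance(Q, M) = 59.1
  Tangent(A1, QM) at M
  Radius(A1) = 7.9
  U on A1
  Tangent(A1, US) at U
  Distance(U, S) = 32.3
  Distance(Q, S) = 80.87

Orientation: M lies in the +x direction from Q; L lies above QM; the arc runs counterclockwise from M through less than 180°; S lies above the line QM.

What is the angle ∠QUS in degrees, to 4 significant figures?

102.9°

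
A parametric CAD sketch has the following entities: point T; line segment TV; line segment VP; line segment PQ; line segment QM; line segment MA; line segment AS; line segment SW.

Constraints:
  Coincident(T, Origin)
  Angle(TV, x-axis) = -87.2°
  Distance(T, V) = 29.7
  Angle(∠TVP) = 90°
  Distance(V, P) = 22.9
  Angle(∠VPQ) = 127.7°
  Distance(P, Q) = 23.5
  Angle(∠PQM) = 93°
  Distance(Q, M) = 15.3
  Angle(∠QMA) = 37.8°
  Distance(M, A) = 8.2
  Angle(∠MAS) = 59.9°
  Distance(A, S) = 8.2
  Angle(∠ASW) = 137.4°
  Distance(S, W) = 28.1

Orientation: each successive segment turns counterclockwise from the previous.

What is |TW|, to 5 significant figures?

43.629

T is at the origin; TV runs at -87.2° with length 29.7, so V = (1.4508, -29.665). ∠TVP = 90.0° gives VP at 2.8000° from the x-axis; with |VP| = 22.9, P = (24.323, -28.546). ∠VPQ = 127.7° gives PQ at 55.100° from the x-axis; with |PQ| = 23.5, Q = (37.769, -9.2723). ∠PQM = 93.0° gives QM at 142.10° from the x-axis; with |QM| = 15.3, M = (25.696, 0.12625). ∠QMA = 37.8° gives MA at -75.700° from the x-axis; with |MA| = 8.2, A = (27.721, -7.8197). ∠MAS = 59.9° gives AS at 44.400° from the x-axis; with |AS| = 8.2, S = (33.580, -2.0824). ∠ASW = 137.4° gives SW at 87.000° from the x-axis; with |SW| = 28.1, W = (35.051, 25.979). Then |TW| = |W − T| = 43.629.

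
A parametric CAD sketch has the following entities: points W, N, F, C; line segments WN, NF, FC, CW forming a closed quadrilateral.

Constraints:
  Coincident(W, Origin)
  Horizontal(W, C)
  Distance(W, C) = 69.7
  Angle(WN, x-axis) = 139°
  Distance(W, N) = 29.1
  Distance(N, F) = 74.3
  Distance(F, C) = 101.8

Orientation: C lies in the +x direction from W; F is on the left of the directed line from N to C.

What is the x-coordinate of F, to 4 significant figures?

13.09

W is at the origin; WC is horizontal with |WC| = 69.7 and C in +x, so C = (69.7, 0). WN runs at 139.0° with |WN| = 29.1, so N = (-21.96, 19.09). F is determined by |NF| = 74.3 and |FC| = 101.8 together: it lies at the intersection of circle(N, 74.3) and circle(C, 101.8). With |NC| = 93.63, the foot of the radical line on NC is 20.95 from N and the perpendicular offset is √(74.3² − 20.95²) = 71.28. Taking the left-of-NC solution: F = (13.09, 84.61).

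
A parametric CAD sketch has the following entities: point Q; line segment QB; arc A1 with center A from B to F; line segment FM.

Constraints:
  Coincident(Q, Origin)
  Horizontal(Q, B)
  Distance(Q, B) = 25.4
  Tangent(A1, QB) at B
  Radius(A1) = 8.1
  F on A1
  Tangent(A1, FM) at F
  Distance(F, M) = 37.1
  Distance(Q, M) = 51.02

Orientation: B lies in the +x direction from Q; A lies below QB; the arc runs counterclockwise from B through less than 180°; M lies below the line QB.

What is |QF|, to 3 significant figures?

19.6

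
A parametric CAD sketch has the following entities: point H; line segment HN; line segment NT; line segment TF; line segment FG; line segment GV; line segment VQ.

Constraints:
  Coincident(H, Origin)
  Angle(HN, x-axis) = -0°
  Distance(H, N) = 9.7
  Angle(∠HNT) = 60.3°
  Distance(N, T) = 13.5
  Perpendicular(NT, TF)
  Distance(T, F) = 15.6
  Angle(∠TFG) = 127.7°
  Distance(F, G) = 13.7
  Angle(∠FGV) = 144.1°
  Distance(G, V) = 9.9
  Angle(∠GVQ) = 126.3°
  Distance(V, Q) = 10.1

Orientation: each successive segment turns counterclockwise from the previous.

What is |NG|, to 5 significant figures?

24.125

The perpendicularity gives TF at right angles to NT, so TF runs at -150.30°; with |TF| = 15.6, F = (-10.539, 3.9974). ∠TFG = 127.7° gives FG at -98.000° from the x-axis; with |FG| = 13.7, G = (-12.446, -9.5693). Then |NG| = |G − N| = 24.125.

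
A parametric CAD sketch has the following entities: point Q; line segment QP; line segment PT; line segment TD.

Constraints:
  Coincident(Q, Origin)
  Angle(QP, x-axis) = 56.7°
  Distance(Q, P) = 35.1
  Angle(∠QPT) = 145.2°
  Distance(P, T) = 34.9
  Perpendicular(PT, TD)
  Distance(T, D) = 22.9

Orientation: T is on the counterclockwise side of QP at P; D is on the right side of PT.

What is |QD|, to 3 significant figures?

76.8

Q is at the origin; QP runs at 56.7° with length 35.1, so P = 35.1·(cos 56.7°, sin 56.7°) = (19.3, 29.3). ∠QPT = 145.2°, so PT runs at 56.7° + (180° − 145.2°) = 91.5° from the x-axis; with |PT| = 34.9, T = P + 34.9·(cos 91.5°, sin 91.5°) = (18.4, 64.2). The perpendicularity gives TD at right angles to PT; with |TD| = 22.9 on the right of PT, D = T + 22.9·(1.00, 0.0262) = (41.2, 64.8). Then |QD| = |D − Q| = 76.8.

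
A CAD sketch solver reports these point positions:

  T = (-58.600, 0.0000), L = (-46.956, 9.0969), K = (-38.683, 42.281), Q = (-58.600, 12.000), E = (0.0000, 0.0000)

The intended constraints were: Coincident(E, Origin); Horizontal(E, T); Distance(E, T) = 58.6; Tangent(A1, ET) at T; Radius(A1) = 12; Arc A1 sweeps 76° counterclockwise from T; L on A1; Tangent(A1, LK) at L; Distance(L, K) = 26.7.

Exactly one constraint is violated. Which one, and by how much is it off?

Distance(L, K) = 26.7 — off by 7.50.

E = (0.00, 0.00) ✓; E.y = 0.00, T.y = 0.00 ✓; |ET| = 58.60 ✓; ∠(QT, TE) = 90.00° ✓; |QT| = 12.00 ✓; bearing(Q→L) − bearing(Q→T) = 76.00° ✓; |QL| = 12.00 ✓; ∠(QL, LK) = 90.00° ✓; |LK| = 34.20 ✗.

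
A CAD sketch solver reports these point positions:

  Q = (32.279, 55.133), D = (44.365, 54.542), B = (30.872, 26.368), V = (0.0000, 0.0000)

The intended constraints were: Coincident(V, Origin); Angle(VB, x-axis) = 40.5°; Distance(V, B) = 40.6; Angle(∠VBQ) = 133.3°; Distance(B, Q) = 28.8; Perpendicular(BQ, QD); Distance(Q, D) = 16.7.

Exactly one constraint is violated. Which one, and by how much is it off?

Distance(Q, D) = 16.7 — off by 4.60.

V = (0.00, 0.00) ✓; VB at 40.50° ✓; |VB| = 40.60 ✓; ∠VBQ = 133.3° ✓; |BQ| = 28.80 ✓; ∠(BQ, QD) = 90.00° ✓; |QD| = 12.10 ✗.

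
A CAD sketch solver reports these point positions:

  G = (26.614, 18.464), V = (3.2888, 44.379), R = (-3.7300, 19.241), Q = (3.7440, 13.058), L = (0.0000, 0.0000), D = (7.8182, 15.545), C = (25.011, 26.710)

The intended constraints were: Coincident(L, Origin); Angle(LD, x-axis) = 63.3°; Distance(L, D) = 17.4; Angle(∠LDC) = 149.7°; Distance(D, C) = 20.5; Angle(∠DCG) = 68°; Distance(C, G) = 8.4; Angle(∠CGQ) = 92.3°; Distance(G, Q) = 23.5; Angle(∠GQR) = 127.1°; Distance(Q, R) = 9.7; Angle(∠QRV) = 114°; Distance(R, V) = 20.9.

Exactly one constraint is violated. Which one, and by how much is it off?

Distance(R, V) = 20.9 — off by 5.20.

L = (0.00, 0.00) ✓; LD at 63.30° ✓; |LD| = 17.40 ✓; ∠LDC = 149.7° ✓; |DC| = 20.50 ✓; ∠DCG = 68.00° ✓; |CG| = 8.400 ✓; ∠CGQ = 92.30° ✓; |GQ| = 23.50 ✓; ∠GQR = 127.1° ✓; |QR| = 9.700 ✓; ∠QRV = 114.0° ✓; |RV| = 26.10 ✗.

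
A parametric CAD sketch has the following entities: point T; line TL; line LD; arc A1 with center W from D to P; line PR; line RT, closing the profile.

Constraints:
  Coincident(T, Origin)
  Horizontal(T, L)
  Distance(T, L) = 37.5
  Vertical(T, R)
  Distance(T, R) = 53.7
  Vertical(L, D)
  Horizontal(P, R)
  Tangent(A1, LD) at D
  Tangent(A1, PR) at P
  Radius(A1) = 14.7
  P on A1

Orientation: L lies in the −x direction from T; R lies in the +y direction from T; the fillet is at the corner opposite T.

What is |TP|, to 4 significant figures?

58.34

The virtual corner opposite T is at (-37.50, 53.70). Tangency of A1 to LD means the radius WD is perpendicular to LD and tangency of A1 to PR means the radius WP is perpendicular to PR, with radius 14.7, so the center W sits 14.7 in from both sides at W = (-22.80, 39.00). That places the tangent points at D = (-37.50, 39.00) on LD and P = (-22.80, 53.70) on PR. Then |TP| = |P − T| = 58.34.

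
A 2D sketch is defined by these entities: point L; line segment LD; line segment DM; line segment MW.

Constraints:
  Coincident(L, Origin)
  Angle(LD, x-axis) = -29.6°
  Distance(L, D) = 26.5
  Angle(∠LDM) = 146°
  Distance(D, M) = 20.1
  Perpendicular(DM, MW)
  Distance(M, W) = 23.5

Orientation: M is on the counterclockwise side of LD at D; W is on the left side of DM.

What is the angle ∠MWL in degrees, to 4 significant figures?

78.34°

∠LDM = 146.0°, so DM runs at -29.6° + (180° − 146.0°) = 4.400° from the x-axis; with |DM| = 20.1, M = D + 20.1·(cos 4.400°, sin 4.400°) = (43.08, -11.55). DM is perpendicular to MW; with |MW| = 23.5 on the left of DM, W = M + 23.5·(-0.07672, 0.9971) = (41.28, 11.88). Then cos ∠MWL = WM·WL / (|WM||WL|), giving 78.34°.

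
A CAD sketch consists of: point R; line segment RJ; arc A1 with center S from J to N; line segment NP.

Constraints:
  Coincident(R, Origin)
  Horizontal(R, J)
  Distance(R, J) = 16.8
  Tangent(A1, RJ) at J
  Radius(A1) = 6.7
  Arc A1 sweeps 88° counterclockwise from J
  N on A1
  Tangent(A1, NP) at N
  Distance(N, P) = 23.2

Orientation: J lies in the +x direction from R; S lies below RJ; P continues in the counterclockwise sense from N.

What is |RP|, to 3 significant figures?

31.1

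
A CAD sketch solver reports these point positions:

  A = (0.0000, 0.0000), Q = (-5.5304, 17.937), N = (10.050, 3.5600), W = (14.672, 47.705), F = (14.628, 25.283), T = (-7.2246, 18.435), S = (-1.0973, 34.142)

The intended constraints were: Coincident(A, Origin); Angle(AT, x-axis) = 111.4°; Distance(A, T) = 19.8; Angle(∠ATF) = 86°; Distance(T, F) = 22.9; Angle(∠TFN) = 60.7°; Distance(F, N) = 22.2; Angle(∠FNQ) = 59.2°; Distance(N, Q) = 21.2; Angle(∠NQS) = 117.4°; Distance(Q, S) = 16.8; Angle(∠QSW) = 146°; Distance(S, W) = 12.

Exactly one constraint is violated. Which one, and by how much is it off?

Distance(S, W) = 12 — off by 8.80.

A = (0.00, 0.00) ✓; AT at 111.4° ✓; |AT| = 19.80 ✓; ∠ATF = 86.00° ✓; |TF| = 22.90 ✓; ∠TFN = 60.70° ✓; |FN| = 22.20 ✓; ∠FNQ = 59.20° ✓; |NQ| = 21.20 ✓; ∠NQS = 117.4° ✓; |QS| = 16.80 ✓; ∠QSW = 146.0° ✓; |SW| = 20.80 ✗.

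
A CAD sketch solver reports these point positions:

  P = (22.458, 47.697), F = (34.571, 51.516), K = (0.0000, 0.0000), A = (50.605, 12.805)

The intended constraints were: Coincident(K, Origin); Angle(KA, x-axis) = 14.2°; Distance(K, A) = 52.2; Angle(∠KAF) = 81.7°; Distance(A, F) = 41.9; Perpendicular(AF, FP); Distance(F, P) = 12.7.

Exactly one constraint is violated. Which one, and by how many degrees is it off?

Perpendicular(AF, FP) — off by 5.00°.

K = (0.00, 0.00) ✓; KA at 14.20° ✓; |KA| = 52.20 ✓; ∠KAF = 81.70° ✓; |AF| = 41.90 ✓; ∠(AF, FP) = 85.00° ✗; |FP| = 12.70 ✓.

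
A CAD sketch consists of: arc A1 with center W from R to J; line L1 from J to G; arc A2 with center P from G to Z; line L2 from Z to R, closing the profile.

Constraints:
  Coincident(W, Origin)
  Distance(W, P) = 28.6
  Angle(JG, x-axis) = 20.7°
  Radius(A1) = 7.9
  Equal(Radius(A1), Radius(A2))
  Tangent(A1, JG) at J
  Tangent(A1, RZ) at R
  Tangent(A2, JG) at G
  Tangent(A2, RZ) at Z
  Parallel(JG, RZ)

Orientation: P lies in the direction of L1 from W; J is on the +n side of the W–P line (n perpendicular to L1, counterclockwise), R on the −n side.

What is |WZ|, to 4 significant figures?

29.67

The slot axis is L1's direction at 20.7°, so u = (cos 20.7°, sin 20.7°) = (0.9354, 0.3535) and n = (−sin 20.7°, cos 20.7°) = (-0.3535, 0.9354). W is at the origin and P lies 28.6 along u from W, so P = 28.6·u = (26.75, 10.11). Tangency of A1 to both parallel lines with radius 7.9 puts J and R at W ± 7.9·n: J = (-2.792, 7.390), R = (2.792, -7.390). Equal radii place G and Z the same way about P: G = P + 7.9·n = (23.96, 17.50), Z = P − 7.9·n = (29.55, 2.719). Then |WZ| = |Z − W| = 29.67.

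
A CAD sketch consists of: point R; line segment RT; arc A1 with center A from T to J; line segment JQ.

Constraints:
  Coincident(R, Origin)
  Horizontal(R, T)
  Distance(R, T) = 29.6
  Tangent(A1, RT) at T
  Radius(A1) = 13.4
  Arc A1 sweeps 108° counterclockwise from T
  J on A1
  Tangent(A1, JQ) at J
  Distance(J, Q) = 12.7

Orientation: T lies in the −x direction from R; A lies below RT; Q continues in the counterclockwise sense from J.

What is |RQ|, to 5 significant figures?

48.512

R is at the origin; R and T share the same y with |RT| = 29.6 and T on the −x side, so T = (-29.600, 0.0000). Since A1 is tangent to RT there, AT ⟂ RT, so A = T + (0, -13.4) = (-29.600, -13.400). On A1, T sits at bearing 90° from A; a 108° counterclockwise sweep puts J at bearing 198°, so J = A + 13.4·(cos 198°, sin 198°) = (-42.344, -17.541). The tangent condition forces AJ to be normal to JQ, so JQ runs along (−sin 198°, cos 198°); with |JQ| = 12.7, Q = (-38.420, -29.619). Then |RQ| = |Q − R| = 48.512.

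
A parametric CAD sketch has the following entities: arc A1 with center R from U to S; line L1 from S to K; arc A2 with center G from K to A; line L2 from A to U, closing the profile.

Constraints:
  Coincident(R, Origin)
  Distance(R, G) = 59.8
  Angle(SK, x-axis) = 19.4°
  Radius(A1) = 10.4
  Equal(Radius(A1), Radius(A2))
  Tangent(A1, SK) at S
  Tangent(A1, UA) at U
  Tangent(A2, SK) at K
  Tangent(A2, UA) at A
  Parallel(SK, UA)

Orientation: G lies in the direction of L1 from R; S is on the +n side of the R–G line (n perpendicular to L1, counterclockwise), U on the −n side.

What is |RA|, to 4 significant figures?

60.70

The slot axis is L1's direction at 19.4°, so u = (cos 19.4°, sin 19.4°) = (0.9432, 0.3322) and n = (−sin 19.4°, cos 19.4°) = (-0.3322, 0.9432). R is at the origin and G lies 59.8 along u from R, so G = 59.8·u = (56.40, 19.86). Tangency of A1 to both parallel lines with radius 10.4 puts S and U at R ± 10.4·n: S = (-3.454, 9.810), U = (3.454, -9.810). Equal radii place K and A the same way about G: K = G + 10.4·n = (52.95, 29.67), A = G − 10.4·n = (59.86, 10.05). Then |RA| = |A − R| = 60.70.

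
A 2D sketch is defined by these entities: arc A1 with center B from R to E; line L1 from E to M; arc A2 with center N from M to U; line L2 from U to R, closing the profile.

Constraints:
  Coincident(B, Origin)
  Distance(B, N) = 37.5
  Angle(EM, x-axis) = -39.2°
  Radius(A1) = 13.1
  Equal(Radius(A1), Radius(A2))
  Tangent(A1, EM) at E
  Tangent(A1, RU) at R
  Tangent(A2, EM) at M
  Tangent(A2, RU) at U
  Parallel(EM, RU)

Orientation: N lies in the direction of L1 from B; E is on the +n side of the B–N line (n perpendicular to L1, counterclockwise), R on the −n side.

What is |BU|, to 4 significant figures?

39.72

Tangency of A1 to both parallel lines with radius 13.1 puts E and R at B ± 13.1·n: E = (8.280, 10.15), R = (-8.280, -10.15). Equal radii place M and U the same way about N: M = N + 13.1·n = (37.34, -13.55), U = N − 13.1·n = (20.78, -33.85). Then |BU| = |U − B| = 39.72.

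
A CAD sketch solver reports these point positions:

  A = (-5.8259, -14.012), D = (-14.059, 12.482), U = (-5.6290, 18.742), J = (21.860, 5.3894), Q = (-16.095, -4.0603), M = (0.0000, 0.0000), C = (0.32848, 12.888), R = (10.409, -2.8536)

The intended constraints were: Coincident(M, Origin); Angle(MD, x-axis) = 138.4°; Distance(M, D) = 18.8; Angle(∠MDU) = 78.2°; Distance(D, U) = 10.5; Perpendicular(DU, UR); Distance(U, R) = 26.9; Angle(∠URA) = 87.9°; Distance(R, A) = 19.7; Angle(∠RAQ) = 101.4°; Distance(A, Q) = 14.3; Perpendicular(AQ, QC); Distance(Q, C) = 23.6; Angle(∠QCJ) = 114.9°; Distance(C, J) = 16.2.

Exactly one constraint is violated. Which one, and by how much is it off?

Distance(C, J) = 16.2 — off by 6.60.

M = (0.00, 0.00) ✓; MD at 138.4° ✓; |MD| = 18.80 ✓; ∠MDU = 78.20° ✓; |DU| = 10.50 ✓; ∠(DU, UR) = 90.00° ✓; |UR| = 26.90 ✓; ∠URA = 87.90° ✓; |RA| = 19.70 ✓; ∠RAQ = 101.4° ✓; |AQ| = 14.30 ✓; ∠(AQ, QC) = 90.00° ✓; |QC| = 23.60 ✓; ∠QCJ = 114.9° ✓; |CJ| = 22.80 ✗.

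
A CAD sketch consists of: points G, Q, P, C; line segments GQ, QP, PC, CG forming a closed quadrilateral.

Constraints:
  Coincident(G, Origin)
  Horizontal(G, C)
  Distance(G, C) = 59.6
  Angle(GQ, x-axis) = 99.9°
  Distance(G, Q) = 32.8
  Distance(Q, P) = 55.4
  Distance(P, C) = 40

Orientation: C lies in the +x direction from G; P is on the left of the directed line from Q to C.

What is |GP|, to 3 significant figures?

62.7

G is at the origin; GC is horizontal with |GC| = 59.6 and C in +x, so C = (59.6, 0). GQ runs at 99.9° with |GQ| = 32.8, so Q = (-5.64, 32.3). P is determined by |QP| = 55.4 and |PC| = 40.0 together: it lies at the intersection of circle(Q, 55.4) and circle(C, 40.0). With |QC| = 72.8, the foot of the radical line on QC is 46.5 from Q and the perpendicular offset is √(55.4² − 46.5²) = 30.1. Taking the left-of-QC solution: P = (49.4, 38.7).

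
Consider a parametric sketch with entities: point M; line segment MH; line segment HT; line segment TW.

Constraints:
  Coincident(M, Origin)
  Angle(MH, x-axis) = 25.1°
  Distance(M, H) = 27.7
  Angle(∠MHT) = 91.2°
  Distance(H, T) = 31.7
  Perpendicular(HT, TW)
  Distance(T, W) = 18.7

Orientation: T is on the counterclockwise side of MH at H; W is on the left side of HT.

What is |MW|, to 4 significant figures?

33.51

M is at the origin; MH runs at 25.1° with length 27.7, so H = 27.7·(cos 25.1°, sin 25.1°) = (25.08, 11.75). ∠MHT = 91.2°, so HT runs at 25.1° + (180° − 91.2°) = 113.9° from the x-axis; with |HT| = 31.7, T = H + 31.7·(cos 113.9°, sin 113.9°) = (12.24, 40.73). HT is perpendicular to TW; with |TW| = 18.7 on the left of HT, W = T + 18.7·(-0.9143, -0.4051) = (-4.855, 33.16). Then |MW| = |W − M| = 33.51.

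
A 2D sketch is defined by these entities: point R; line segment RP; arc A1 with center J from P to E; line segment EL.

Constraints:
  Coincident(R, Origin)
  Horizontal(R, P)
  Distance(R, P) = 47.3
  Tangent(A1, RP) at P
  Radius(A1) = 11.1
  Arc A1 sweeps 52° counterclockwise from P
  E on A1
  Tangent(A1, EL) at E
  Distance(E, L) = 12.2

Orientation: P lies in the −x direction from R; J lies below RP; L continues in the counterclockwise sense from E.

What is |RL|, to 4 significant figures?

65.06

On A1, P sits at bearing 90° from J; a 52° counterclockwise sweep puts E at bearing 142°, so E = J + 11.1·(cos 142°, sin 142°) = (-56.05, -4.266). The tangent condition forces JE to be normal to EL, so EL runs along (−sin 142°, cos 142°); with |EL| = 12.2, L = (-63.56, -13.88). Then |RL| = |L − R| = 65.06.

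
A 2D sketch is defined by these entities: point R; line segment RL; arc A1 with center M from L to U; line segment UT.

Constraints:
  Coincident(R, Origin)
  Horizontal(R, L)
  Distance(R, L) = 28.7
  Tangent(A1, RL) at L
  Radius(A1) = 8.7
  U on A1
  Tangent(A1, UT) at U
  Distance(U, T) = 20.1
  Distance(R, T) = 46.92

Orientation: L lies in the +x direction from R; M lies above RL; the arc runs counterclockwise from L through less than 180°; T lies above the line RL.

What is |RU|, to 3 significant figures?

38.4

R is at the origin; RL is horizontal with |RL| = 28.7 and L on the +x side, so L = (28.7, 0.00). Tangency of A1 to RL means the radius ML is perpendicular to RL, so M = L + (0, 8.7) = (28.7, 8.70). Since MU ⟂ UT (tangency), |MT| = √(8.7² + 20.1²) = 21.9 regardless of where U sits on A1. So T lies on both circle(R, 46.92) and circle(M, 21.9); the above-RL intersection is T = (36.9, 29.0). U is the foot of the tangent from T: U = (37.4, 8.93).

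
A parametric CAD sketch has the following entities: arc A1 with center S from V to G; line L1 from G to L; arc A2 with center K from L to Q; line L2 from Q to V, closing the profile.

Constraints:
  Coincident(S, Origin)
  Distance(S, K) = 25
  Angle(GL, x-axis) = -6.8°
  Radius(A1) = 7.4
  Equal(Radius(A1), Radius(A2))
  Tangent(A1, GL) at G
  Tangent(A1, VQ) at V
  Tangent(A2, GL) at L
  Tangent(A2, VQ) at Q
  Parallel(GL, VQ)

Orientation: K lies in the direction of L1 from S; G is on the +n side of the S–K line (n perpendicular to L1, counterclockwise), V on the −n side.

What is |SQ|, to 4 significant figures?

26.07

The slot axis is L1's direction at -6.8°, so u = (cos -6.8°, sin -6.8°) = (0.9930, -0.1184) and n = (−sin -6.8°, cos -6.8°) = (0.1184, 0.9930). S is at the origin and K lies 25.0 along u from S, so K = 25.0·u = (24.82, -2.960). Tangency of A1 to both parallel lines with radius 7.4 puts G and V at S ± 7.4·n: G = (0.8762, 7.348), V = (-0.8762, -7.348). Equal radii place L and Q the same way about K: L = K + 7.4·n = (25.70, 4.388), Q = K − 7.4·n = (23.95, -10.31). Then |SQ| = |Q − S| = 26.07.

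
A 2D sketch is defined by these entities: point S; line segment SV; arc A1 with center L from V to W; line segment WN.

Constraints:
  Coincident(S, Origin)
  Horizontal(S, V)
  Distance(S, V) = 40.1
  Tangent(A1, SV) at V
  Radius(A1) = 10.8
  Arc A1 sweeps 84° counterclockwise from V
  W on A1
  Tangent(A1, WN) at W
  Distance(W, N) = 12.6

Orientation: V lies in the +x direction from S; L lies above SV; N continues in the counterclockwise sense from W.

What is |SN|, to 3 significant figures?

56.7

S is at the origin; SV is horizontal with |SV| = 40.1 and V on the +x side, so V = (40.1, 0.00). The tangent condition forces LV to be normal to SV, so L = V + (0, 10.8) = (40.1, 10.8). On A1, V sits at bearing -90° from L; an 84° counterclockwise sweep puts W at bearing -6°, so W = L + 10.8·(cos -6°, sin -6°) = (50.8, 9.67). The tangent condition forces LW to be normal to WN, so WN runs along (−sin -6°, cos -6°); with |WN| = 12.6, N = (52.2, 22.2). Then |SN| = |N − S| = 56.7.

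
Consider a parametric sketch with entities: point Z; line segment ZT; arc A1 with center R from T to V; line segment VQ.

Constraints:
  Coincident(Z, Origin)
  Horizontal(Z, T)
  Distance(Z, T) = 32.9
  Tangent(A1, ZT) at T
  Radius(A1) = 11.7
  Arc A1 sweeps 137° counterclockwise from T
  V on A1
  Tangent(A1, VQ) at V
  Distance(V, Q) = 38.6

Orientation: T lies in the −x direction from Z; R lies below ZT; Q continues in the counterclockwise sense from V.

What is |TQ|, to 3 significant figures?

50.8

Z is at the origin; ZT is horizontal with |ZT| = 32.9 and T on the −x side, so T = (-32.9, 0.00). The tangent condition forces RT to be normal to ZT, so R = T + (0, -11.7) = (-32.9, -11.7). On A1, T sits at bearing 90° from R; a 137° counterclockwise sweep puts V at bearing 227°, so V = R + 11.7·(cos 227°, sin 227°) = (-40.9, -20.3). Tangency of A1 to VQ means the radius RV is perpendicular to VQ, so VQ runs along (−sin 227°, cos 227°); with |VQ| = 38.6, Q = (-12.6, -46.6). Then |TQ| = |Q − T| = 50.8.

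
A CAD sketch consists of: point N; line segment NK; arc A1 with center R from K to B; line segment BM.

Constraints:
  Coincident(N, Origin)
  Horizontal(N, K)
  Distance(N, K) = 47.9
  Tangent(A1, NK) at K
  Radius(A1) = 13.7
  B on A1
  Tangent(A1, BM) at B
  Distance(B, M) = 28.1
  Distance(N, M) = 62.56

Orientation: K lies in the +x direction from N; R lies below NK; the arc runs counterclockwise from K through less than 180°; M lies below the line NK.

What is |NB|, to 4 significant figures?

39.28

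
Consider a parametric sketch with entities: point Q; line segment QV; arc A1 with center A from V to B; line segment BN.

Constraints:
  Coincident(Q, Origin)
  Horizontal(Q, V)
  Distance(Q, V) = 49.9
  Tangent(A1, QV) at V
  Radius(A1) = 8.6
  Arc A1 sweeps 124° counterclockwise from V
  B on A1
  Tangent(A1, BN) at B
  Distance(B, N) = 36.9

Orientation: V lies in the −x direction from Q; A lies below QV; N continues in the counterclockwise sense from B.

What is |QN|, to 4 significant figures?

57.10

On A1, V sits at bearing 90° from A; a 124° counterclockwise sweep puts B at bearing 214°, so B = A + 8.6·(cos 214°, sin 214°) = (-57.03, -13.41). The tangent condition forces AB to be normal to BN, so BN runs along (−sin 214°, cos 214°); with |BN| = 36.9, N = (-36.40, -44.00). Then |QN| = |N − Q| = 57.10.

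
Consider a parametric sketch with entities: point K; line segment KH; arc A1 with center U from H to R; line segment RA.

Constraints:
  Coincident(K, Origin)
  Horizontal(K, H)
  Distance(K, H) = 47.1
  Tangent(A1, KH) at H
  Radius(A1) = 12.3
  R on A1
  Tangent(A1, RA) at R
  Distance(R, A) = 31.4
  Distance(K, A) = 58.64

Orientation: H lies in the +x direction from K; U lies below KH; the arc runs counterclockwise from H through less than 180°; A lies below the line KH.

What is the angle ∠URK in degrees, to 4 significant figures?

153.3°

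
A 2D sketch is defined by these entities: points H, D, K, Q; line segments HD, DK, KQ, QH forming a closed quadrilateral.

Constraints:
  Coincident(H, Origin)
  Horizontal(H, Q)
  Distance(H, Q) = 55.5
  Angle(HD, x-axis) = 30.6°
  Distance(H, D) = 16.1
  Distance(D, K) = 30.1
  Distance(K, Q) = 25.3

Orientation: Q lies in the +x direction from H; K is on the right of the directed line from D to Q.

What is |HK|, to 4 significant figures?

37.03

Checks: |DK| = 30.10 ✓; |KQ| = 25.30 ✓.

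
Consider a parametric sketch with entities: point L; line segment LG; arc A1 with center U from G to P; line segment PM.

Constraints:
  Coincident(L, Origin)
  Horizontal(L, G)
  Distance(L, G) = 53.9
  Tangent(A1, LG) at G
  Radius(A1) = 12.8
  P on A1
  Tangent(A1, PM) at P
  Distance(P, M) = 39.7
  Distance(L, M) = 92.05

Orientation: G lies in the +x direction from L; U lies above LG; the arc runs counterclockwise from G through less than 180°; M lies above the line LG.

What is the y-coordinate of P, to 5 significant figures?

8.1666

L is at the origin; LG is horizontal with |LG| = 53.9 and G on the +x side, so G = (53.900, 0.0000). Tangency of A1 to LG means the radius UG is perpendicular to LG, so U = G + (0, 12.8) = (53.900, 12.800). Since UP ⟂ PM (tangency), |UM| = √(12.8² + 39.7²) = 41.712 regardless of where P sits on A1. So M lies on both circle(L, 92.05) and circle(U, 41.712); the above-LG intersection is M = (80.203, 45.174). P is the foot of the tangent from M: P = (65.832, 8.1666).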